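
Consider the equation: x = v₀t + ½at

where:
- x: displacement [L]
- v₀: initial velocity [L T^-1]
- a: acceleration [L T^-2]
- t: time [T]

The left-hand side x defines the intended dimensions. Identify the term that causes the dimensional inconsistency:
The term ½at

Checking each RHS term against the LHS:
- v₀t: [L] — matches x [L] ✓
- ½at: [L T^-1] — does NOT match x [L] ✗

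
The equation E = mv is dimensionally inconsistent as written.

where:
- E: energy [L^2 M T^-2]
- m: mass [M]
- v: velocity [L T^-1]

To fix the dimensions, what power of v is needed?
The exponent of v should be 2: E = mv^2

The LHS E has dimensions [L^2 M T^-2]; v has dimensions [L T^-1].
As written, the RHS mv (exponent 1 on v) has dimensions [L M T^-1], which does not match.
With exponent 2, the RHS mv^2 has dimensions [L^2 M T^-2], matching the LHS.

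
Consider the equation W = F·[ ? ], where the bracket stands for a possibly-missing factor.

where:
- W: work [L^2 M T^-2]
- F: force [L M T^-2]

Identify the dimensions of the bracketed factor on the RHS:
[L] — length (e.g. a distance d)

W has dimensions [L^2 M T^-2]; F has dimensions [L M T^-2].
The bracketed factor must supply [L^2 M T^-2] / [L M T^-2] = [L].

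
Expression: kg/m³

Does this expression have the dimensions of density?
Yes

The expression kg/m³ has dimensions [L^-3 M], which is exactly density [L^-3 M].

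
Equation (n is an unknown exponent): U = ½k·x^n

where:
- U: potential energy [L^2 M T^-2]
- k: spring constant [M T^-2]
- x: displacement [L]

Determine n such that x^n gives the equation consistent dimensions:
n = 2

U has dimensions [L^2 M T^-2]; x has dimensions [L].
The rest of the RHS has dimensions [M T^-2], so x^n must supply [L^2].
With n = 2: ½k·x^2 has dimensions [L^2 M T^-2], matching the LHS ✓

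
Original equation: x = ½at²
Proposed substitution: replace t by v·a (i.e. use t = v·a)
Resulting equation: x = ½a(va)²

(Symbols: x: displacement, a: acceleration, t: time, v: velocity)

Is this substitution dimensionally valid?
No

[t] = [T] and [v·a] = [L^2 T^-3]. These differ, so the substitution replaces a quantity by one of different dimensions and the result x = ½a(va)² has LHS [L] vs RHS [L^5 T^-8] — inconsistent.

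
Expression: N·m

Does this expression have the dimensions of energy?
Yes

The expression N·m has dimensions [L^2 M T^-2], which is exactly energy [L^2 M T^-2].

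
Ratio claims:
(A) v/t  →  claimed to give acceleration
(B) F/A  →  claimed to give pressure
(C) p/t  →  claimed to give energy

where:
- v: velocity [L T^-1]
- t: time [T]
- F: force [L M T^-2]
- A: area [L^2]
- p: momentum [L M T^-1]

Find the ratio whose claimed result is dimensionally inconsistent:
(C) p/t does not give energy

(A) v/t: [L T^-2] = acceleration [L T^-2] ✓
(B) F/A: [L^-1 M T^-2] = pressure [L^-1 M T^-2] ✓
(C) p/t: [L M T^-2] ≠ energy [L^2 M T^-2] ✗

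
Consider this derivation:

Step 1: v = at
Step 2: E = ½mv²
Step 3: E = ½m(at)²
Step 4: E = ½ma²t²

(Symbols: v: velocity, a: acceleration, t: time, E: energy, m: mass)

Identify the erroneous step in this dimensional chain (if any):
No step introduces an error — all steps are dimensionally consistent.

Step 1: v = at → LHS [L T^-1], RHS [L T^-1] ✓
Step 2: E = ½mv² → LHS [L^2 M T^-2], RHS [L^2 M T^-2] ✓
Step 3: E = ½m(at)² → LHS [L^2 M T^-2], RHS [L^2 M T^-2] ✓
Step 4: E = ½ma²t² → LHS [L^2 M T^-2], RHS [L^2 M T^-2] ✓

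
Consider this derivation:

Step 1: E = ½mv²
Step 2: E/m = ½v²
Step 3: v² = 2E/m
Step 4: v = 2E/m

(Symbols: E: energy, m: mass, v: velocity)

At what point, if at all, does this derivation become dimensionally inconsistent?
Step 4

Step 1: E = ½mv² → LHS [L^2 M T^-2], RHS [L^2 M T^-2] ✓
Step 2: E/m = ½v² → LHS [L^2 T^-2], RHS [L^2 T^-2] ✓
Step 3: v² = 2E/m → LHS [L^2 T^-2], RHS [L^2 T^-2] ✓
Step 4: v = 2E/m → LHS [L T^-1], RHS [L^2 T^-2] ✗

The first dimensional inconsistency appears in step 4: v = 2E/m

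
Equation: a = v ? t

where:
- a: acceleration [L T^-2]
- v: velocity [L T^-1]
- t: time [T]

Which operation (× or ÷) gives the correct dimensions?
division (÷): a = v ÷ t

a [L T^-2]; v [L T^-1]; t [T].
v × t → [L] ✗
v ÷ t → [L T^-2] ✓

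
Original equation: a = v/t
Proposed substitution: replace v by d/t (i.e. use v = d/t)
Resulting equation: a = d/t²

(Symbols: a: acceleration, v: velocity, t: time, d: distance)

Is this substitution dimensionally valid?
Yes

[v] = [L T^-1] and [d/t] = [L T^-1]. These match, so the substitution replaces a quantity by one of the same dimensions and the result a = d/t² has LHS [L T^-2] vs RHS [L T^-2] — still consistent.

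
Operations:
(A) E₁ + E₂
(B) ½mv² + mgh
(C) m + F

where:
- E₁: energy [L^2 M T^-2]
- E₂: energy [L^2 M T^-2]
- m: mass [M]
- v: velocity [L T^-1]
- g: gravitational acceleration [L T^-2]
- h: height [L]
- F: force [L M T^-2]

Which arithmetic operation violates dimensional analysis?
(C) m + F

(A) E₁ + E₂: E₁ [L^2 M T^-2] and E₂ [L^2 M T^-2] — same dimensions ✓
(B) ½mv² + mgh: ½mv² [L^2 M T^-2] and mgh [L^2 M T^-2] — same dimensions ✓
(C) m + F: m [M] and F [L M T^-2] — different dimensions cannot be added/subtracted ✗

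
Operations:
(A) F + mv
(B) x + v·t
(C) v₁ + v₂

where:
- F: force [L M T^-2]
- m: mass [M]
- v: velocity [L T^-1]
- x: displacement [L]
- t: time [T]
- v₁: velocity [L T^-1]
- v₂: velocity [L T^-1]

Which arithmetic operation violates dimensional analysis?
(A) F + mv

(A) F + mv: F [L M T^-2] and mv [L M T^-1] — different dimensions cannot be added/subtracted ✗
(B) x + v·t: x [L] and v·t [L] — same dimensions ✓
(C) v₁ + v₂: v₁ [L T^-1] and v₂ [L T^-1] — same dimensions ✓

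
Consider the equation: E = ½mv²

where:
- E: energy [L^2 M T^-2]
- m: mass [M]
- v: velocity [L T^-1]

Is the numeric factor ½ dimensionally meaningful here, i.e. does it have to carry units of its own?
No

E has dimensions [L^2 M T^-2] and mv² already has dimensions [L^2 M T^-2], so the equation balances without ½ contributing any dimensions. ½ is a pure (dimensionless) number; changing or removing it would not affect dimensional consistency.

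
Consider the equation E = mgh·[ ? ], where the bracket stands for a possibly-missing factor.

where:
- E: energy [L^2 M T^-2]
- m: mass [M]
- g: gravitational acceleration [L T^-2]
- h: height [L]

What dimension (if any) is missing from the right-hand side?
Nothing is missing — the bracketed factor must be dimensionless.

E has dimensions [L^2 M T^-2] and mgh already has dimensions [L^2 M T^-2], so E = mgh is dimensionally complete.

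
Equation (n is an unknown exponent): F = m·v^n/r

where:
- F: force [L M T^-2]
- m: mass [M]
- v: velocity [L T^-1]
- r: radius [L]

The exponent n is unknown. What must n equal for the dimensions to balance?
n = 2

F has dimensions [L M T^-2]; v has dimensions [L T^-1].
The rest of the RHS has dimensions [L^-1 M], so v^n must supply [L^2 T^-2].
With n = 2: m·v^2/r has dimensions [L M T^-2], matching the LHS ✓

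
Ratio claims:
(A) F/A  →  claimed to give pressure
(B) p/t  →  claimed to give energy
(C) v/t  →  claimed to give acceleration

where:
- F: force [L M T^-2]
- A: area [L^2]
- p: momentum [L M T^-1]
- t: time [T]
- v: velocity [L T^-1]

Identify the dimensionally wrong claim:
(B) p/t does not give energy

(A) F/A: [L^-1 M T^-2] = pressure [L^-1 M T^-2] ✓
(B) p/t: [L M T^-2] ≠ energy [L^2 M T^-2] ✗
(C) v/t: [L T^-2] = acceleration [L T^-2] ✓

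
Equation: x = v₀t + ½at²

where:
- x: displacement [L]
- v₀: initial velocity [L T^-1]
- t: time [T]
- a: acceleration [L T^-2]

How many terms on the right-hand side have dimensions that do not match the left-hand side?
0

LHS x: [L]
- v₀t: [L] ✓
- ½at²: [L] ✓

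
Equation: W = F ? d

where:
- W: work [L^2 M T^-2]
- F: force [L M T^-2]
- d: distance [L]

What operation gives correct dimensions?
multiplication (×): W = F × d

W [L^2 M T^-2]; F [L M T^-2]; d [L].
F × d → [L^2 M T^-2] ✓
F ÷ d → [M T^-2] ✗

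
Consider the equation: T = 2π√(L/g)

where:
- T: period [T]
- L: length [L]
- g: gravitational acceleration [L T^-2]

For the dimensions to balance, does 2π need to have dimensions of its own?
No

T has dimensions [T] and √(L/g) already has dimensions [T], so the equation balances without 2π contributing any dimensions. 2π is a pure (dimensionless) number; changing or removing it would not affect dimensional consistency.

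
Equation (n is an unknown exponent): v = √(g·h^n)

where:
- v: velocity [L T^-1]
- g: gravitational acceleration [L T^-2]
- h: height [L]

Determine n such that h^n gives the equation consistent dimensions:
n = 1

v has dimensions [L T^-1]; h has dimensions [L].
With n = 1: √(g·h^1) has dimensions [L T^-1], matching the LHS ✓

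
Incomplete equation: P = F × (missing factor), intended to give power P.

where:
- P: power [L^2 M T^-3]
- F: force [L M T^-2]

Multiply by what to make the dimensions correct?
v (velocity), dimensions [L T^-1]

P has dimensions [L^2 M T^-3] and F has dimensions [L M T^-2].
The missing factor must have dimensions [L^2 M T^-3] / [L M T^-2] = [L T^-1], i.e. velocity (v).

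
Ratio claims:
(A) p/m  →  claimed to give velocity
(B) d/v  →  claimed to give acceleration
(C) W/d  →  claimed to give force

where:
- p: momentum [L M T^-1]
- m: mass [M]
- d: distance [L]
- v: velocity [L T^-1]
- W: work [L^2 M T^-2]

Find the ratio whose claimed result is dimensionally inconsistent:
(B) d/v does not give acceleration

(A) p/m: [L T^-1] = velocity [L T^-1] ✓
(B) d/v: [T] ≠ acceleration [L T^-2] ✗
(C) W/d: [L M T^-2] = force [L M T^-2] ✓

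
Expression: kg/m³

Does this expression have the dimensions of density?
Yes

The expression kg/m³ has dimensions [L^-3 M], which is exactly density [L^-3 M].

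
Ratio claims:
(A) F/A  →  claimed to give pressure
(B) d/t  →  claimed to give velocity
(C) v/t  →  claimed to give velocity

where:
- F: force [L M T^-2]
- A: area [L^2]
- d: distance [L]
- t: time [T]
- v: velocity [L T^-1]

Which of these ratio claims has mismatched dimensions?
(C) v/t does not give velocity

(A) F/A: [L^-1 M T^-2] = pressure [L^-1 M T^-2] ✓
(B) d/t: [L T^-1] = velocity [L T^-1] ✓
(C) v/t: [L T^-2] ≠ velocity [L T^-1] ✗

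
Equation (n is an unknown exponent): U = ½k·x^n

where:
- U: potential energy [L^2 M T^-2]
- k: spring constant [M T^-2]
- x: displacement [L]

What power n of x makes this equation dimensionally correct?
n = 2

U has dimensions [L^2 M T^-2]; x has dimensions [L].
The rest of the RHS has dimensions [M T^-2], so x^n must supply [L^2].
With n = 2: ½k·x^2 has dimensions [L^2 M T^-2], matching the LHS ✓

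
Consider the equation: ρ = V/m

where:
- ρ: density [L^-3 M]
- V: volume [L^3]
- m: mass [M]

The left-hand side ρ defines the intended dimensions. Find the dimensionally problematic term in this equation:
The right-hand side term V/m

ρ has dimensions [L^-3 M], but V/m has dimensions [L^3 M^-1], so the term V/m is dimensionally wrong for ρ.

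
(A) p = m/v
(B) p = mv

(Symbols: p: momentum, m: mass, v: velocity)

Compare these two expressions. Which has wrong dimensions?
(A)

(A) p = m/v: LHS [L M T^-1], RHS [L^-1 M T] ✗
(B) p = mv: LHS [L M T^-1], RHS [L M T^-1] ✓

Expression (A) p = m/v is dimensionally incorrect.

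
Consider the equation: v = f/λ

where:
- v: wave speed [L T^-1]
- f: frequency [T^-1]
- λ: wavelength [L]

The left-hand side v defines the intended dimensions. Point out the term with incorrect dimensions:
The right-hand side term f/λ

v has dimensions [L T^-1], but f/λ has dimensions [L^-1 T^-1], so the term f/λ is dimensionally wrong for v.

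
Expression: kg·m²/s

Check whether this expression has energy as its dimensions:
No

The expression kg·m²/s has dimensions [L^2 M T^-1], but energy has dimensions [L^2 M T^-2].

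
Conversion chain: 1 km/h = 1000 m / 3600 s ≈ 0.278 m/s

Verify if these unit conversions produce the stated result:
The chain is correct (no errors).

Correct: 1 km = 1000 m, 1 h = 3600 s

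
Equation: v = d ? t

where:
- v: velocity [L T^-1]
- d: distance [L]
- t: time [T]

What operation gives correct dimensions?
division (÷): v = d ÷ t

v [L T^-1]; d [L]; t [T].
d × t → [L T] ✗
d ÷ t → [L T^-1] ✓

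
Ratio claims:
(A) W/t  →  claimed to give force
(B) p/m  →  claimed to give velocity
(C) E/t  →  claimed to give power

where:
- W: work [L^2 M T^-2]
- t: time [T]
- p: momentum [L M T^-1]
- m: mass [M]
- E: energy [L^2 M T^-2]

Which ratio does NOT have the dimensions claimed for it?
(A) W/t does not give force

(A) W/t: [L^2 M T^-3] ≠ force [L M T^-2] ✗
(B) p/m: [L T^-1] = velocity [L T^-1] ✓
(C) E/t: [L^2 M T^-3] = power [L^2 M T^-3] ✓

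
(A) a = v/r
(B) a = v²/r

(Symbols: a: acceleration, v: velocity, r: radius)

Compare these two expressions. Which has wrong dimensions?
(A)

(A) a = v/r: LHS [L T^-2], RHS [T^-1] ✗
(B) a = v²/r: LHS [L T^-2], RHS [L T^-2] ✓

Expression (A) a = v/r is dimensionally incorrect.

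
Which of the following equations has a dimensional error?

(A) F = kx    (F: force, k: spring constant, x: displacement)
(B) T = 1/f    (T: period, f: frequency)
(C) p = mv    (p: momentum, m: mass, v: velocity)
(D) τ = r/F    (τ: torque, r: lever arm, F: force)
(D) τ = r/F

The equation (D) τ = r/F is dimensionally incorrect.

LHS (τ): [L^2 M T^-2]
RHS (r/F): [M^-1 T^2] ✗

The dimensions do not match. The other three equations balance.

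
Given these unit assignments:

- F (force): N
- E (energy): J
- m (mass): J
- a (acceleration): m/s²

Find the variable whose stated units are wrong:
m

The variable m (mass) should have units kg, not J.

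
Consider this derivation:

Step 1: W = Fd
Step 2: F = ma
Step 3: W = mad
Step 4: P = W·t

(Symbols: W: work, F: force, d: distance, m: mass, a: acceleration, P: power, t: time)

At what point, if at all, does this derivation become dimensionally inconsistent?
Step 4

Step 1: W = Fd → LHS [L^2 M T^-2], RHS [L^2 M T^-2] ✓
Step 2: F = ma → LHS [L M T^-2], RHS [L M T^-2] ✓
Step 3: W = mad → LHS [L^2 M T^-2], RHS [L^2 M T^-2] ✓
Step 4: P = W·t → LHS [L^2 M T^-3], RHS [L^2 M T^-1] ✗

The first dimensional inconsistency appears in step 4: P = W·t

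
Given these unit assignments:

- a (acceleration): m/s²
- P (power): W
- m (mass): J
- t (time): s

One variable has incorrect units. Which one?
m

The variable m (mass) should have units kg, not J.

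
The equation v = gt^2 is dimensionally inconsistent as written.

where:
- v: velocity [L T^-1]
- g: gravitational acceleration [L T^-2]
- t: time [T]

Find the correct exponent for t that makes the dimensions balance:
The exponent of t should be 1: v = gt

The LHS v has dimensions [L T^-1]; t has dimensions [T].
As written, the RHS gt^2 (exponent 2 on t) has dimensions [L], which does not match.
With exponent 1, the RHS gt has dimensions [L T^-1], matching the LHS.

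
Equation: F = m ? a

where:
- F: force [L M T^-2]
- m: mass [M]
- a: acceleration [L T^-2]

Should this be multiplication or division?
multiplication (×): F = m × a

F [L M T^-2]; m [M]; a [L T^-2].
m × a → [L M T^-2] ✓
m ÷ a → [L^-1 M T^2] ✗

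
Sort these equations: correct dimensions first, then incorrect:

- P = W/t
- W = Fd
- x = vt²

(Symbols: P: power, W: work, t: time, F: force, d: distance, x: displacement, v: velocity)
Dimensionally correct: P = W/t, W = Fd
Dimensionally incorrect: x = vt²
Ordered (correct first, then incorrect): P = W/t, W = Fd, x = vt²

- P = W/t: LHS [L^2 M T^-3], RHS [L^2 M T^-3] → correct ✓
- W = Fd: LHS [L^2 M T^-2], RHS [L^2 M T^-2] → correct ✓
- x = vt²: LHS [L], RHS [L T] → incorrect ✗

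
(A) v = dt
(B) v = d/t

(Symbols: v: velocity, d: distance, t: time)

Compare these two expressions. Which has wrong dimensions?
(A)

(A) v = dt: LHS [L T^-1], RHS [L T] ✗
(B) v = d/t: LHS [L T^-1], RHS [L T^-1] ✓

Expression (A) v = dt is dimensionally incorrect.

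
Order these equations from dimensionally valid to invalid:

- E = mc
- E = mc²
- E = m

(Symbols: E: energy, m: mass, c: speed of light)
Dimensionally correct: E = mc²
Dimensionally incorrect: E = mc, E = m
Ordered (correct first, then incorrect): E = mc², E = mc, E = m

- E = mc: LHS [L^2 M T^-2], RHS [L M T^-1] → incorrect ✗
- E = mc²: LHS [L^2 M T^-2], RHS [L^2 M T^-2] → correct ✓
- E = m: LHS [L^2 M T^-2], RHS [M] → incorrect ✗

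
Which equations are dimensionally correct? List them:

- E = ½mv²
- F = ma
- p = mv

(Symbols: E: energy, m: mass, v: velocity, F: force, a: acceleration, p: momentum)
Dimensionally correct: E = ½mv², F = ma, p = mv
Dimensionally incorrect: none
Ordered (correct first, then incorrect): E = ½mv², F = ma, p = mv

- E = ½mv²: LHS [L^2 M T^-2], RHS [L^2 M T^-2] → correct ✓
- F = ma: LHS [L M T^-2], RHS [L M T^-2] → correct ✓
- p = mv: LHS [L M T^-1], RHS [L M T^-1] → correct ✓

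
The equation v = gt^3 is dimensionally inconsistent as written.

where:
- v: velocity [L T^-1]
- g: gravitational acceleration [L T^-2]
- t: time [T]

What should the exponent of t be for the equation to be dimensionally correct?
The exponent of t should be 1: v = gt

The LHS v has dimensions [L T^-1]; t has dimensions [T].
As written, the RHS gt^3 (exponent 3 on t) has dimensions [L T], which does not match.
With exponent 1, the RHS gt has dimensions [L T^-1], matching the LHS.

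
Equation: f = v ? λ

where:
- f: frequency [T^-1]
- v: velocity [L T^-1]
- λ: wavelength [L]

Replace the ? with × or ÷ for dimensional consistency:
division (÷): f = v ÷ λ

f [T^-1]; v [L T^-1]; λ [L].
v × λ → [L^2 T^-1] ✗
v ÷ λ → [T^-1] ✓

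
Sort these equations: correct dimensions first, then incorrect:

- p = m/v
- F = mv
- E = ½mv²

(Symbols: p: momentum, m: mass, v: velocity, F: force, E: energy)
Dimensionally correct: E = ½mv²
Dimensionally incorrect: p = m/v, F = mv
Ordered (correct first, then incorrect): E = ½mv², p = m/v, F = mv

- p = m/v: LHS [L M T^-1], RHS [L^-1 M T] → incorrect ✗
- F = mv: LHS [L M T^-2], RHS [L M T^-1] → incorrect ✗
- E = ½mv²: LHS [L^2 M T^-2], RHS [L^2 M T^-2] → correct ✓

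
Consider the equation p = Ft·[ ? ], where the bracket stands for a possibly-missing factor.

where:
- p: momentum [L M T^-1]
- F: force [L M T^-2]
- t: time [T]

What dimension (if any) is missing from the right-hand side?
Nothing is missing — the bracketed factor must be dimensionless.

p has dimensions [L M T^-1] and Ft already has dimensions [L M T^-1], so p = Ft is dimensionally complete.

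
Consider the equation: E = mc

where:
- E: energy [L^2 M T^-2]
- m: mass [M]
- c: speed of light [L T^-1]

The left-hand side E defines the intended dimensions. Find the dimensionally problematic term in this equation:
The right-hand side term mc

E has dimensions [L^2 M T^-2], but mc has dimensions [L M T^-1], so the term mc is dimensionally wrong for E.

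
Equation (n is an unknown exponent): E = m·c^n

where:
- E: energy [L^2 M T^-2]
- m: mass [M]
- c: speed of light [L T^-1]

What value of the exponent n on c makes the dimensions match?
n = 2

E has dimensions [L^2 M T^-2]; c has dimensions [L T^-1].
The rest of the RHS has dimensions [M], so c^n must supply [L^2 T^-2].
With n = 2: m·c^2 has dimensions [L^2 M T^-2], matching the LHS ✓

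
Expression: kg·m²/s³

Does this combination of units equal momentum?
No

The expression kg·m²/s³ has dimensions [L^2 M T^-3], but momentum has dimensions [L M T^-1].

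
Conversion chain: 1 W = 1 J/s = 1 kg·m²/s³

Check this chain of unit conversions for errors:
The chain is correct (no errors).

Correct: Watt is Joule per second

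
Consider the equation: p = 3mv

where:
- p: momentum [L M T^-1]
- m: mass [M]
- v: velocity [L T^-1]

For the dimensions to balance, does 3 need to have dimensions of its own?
No

p has dimensions [L M T^-1] and mv already has dimensions [L M T^-1], so the equation balances without 3 contributing any dimensions. 3 is a pure (dimensionless) number; changing or removing it would not affect dimensional consistency.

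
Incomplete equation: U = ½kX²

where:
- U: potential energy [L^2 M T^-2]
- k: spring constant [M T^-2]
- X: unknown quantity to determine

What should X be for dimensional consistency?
X = x (displacement), dimensions [L]

U has dimensions [L^2 M T^-2]; the rest of the RHS (½k) has dimensions [M T^-2].
So X² must have dimensions [L^2], i.e. X has dimensions [L] — X = x (displacement).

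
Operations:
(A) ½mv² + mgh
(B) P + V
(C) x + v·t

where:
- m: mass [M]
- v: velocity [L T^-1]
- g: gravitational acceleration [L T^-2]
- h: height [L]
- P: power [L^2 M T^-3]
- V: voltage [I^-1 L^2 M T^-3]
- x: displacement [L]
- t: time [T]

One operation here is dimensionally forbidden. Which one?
(B) P + V

(A) ½mv² + mgh: ½mv² [L^2 M T^-2] and mgh [L^2 M T^-2] — same dimensions ✓
(B) P + V: P [L^2 M T^-3] and V [I^-1 L^2 M T^-3] — different dimensions cannot be added/subtracted ✗
(C) x + v·t: x [L] and v·t [L] — same dimensions ✓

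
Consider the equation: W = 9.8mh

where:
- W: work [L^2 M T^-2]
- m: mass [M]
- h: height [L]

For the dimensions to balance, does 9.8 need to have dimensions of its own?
Yes

W has dimensions [L^2 M T^-2], while mh alone has dimensions [L M]. For the equation to balance, the factor 9.8 must carry dimensions [L T^-2] — it is a dimensional constant (a numerical value of a physical quantity with its units suppressed), not a pure number.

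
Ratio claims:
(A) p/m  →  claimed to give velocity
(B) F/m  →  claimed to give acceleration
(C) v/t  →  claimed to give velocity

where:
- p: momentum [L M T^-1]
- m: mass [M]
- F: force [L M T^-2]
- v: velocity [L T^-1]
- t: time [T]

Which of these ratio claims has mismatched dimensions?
(C) v/t does not give velocity

(A) p/m: [L T^-1] = velocity [L T^-1] ✓
(B) F/m: [L T^-2] = acceleration [L T^-2] ✓
(C) v/t: [L T^-2] ≠ velocity [L T^-1] ✗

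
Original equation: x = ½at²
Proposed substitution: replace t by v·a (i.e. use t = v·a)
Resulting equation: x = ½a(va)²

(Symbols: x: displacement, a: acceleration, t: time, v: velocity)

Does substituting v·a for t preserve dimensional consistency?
No

[t] = [T] and [v·a] = [L^2 T^-3]. These differ, so the substitution replaces a quantity by one of different dimensions and the result x = ½a(va)² has LHS [L] vs RHS [L^5 T^-8] — inconsistent.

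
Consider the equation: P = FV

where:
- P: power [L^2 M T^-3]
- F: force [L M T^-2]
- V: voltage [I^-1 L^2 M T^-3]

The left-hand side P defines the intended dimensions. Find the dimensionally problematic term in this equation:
The right-hand side term FV

P has dimensions [L^2 M T^-3], but FV has dimensions [I^-1 L^3 M^2 T^-5], so the term FV is dimensionally wrong for P.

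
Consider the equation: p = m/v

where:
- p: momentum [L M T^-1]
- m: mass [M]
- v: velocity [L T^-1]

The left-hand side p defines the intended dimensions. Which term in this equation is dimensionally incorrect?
The right-hand side term m/v

p has dimensions [L M T^-1], but m/v has dimensions [L^-1 M T], so the term m/v is dimensionally wrong for p.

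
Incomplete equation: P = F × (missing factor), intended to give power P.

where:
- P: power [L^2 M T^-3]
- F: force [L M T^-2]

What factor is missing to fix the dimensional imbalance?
v (velocity), dimensions [L T^-1]

P has dimensions [L^2 M T^-3] and F has dimensions [L M T^-2].
The missing factor must have dimensions [L^2 M T^-3] / [L M T^-2] = [L T^-1], i.e. velocity (v).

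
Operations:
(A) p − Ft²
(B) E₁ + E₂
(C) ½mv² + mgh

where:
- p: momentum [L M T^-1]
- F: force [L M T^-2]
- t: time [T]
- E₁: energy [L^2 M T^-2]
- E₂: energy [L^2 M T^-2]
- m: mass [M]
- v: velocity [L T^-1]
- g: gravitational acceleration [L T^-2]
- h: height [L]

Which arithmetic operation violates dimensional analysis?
(A) p − Ft²

(A) p − Ft²: p [L M T^-1] and Ft² [L M] — different dimensions cannot be added/subtracted ✗
(B) E₁ + E₂: E₁ [L^2 M T^-2] and E₂ [L^2 M T^-2] — same dimensions ✓
(C) ½mv² + mgh: ½mv² [L^2 M T^-2] and mgh [L^2 M T^-2] — same dimensions ✓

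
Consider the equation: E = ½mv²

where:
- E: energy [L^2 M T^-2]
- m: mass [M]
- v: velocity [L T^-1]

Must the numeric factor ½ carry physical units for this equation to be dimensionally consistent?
No

E has dimensions [L^2 M T^-2] and mv² already has dimensions [L^2 M T^-2], so the equation balances without ½ contributing any dimensions. ½ is a pure (dimensionless) number; changing or removing it would not affect dimensional consistency.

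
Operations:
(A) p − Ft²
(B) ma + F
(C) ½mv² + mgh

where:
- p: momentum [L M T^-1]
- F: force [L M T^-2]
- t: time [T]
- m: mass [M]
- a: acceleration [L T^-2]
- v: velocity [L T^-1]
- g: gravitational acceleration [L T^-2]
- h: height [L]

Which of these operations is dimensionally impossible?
(A) p − Ft²

(A) p − Ft²: p [L M T^-1] and Ft² [L M] — different dimensions cannot be added/subtracted ✗
(B) ma + F: ma [L M T^-2] and F [L M T^-2] — same dimensions ✓
(C) ½mv² + mgh: ½mv² [L^2 M T^-2] and mgh [L^2 M T^-2] — same dimensions ✓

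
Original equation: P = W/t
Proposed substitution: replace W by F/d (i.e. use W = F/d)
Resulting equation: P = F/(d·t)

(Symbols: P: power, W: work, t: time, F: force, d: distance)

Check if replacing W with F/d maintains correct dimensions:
No

[W] = [L^2 M T^-2] and [F/d] = [M T^-2]. These differ, so the substitution replaces a quantity by one of different dimensions and the result P = F/(d·t) has LHS [L^2 M T^-3] vs RHS [M T^-3] — inconsistent.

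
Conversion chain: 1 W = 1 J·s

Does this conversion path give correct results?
The chain is incorrect (it contains an error).

Incorrect: Watt is J/s, not J·s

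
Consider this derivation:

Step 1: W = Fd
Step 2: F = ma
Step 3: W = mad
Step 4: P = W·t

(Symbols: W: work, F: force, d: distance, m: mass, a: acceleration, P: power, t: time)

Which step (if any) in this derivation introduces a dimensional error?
Step 4

Step 1: W = Fd → LHS [L^2 M T^-2], RHS [L^2 M T^-2] ✓
Step 2: F = ma → LHS [L M T^-2], RHS [L M T^-2] ✓
Step 3: W = mad → LHS [L^2 M T^-2], RHS [L^2 M T^-2] ✓
Step 4: P = W·t → LHS [L^2 M T^-3], RHS [L^2 M T^-1] ✗

The first dimensional inconsistency appears in step 4: P = W·t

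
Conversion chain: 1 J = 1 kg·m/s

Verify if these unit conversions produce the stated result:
The chain is incorrect (it contains an error).

Incorrect: Joule is kg·m²/s², not kg·m/s (that is momentum)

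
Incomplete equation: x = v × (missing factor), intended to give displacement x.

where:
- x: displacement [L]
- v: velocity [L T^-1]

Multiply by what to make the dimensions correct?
t (time), dimensions [T]

x has dimensions [L] and v has dimensions [L T^-1].
The missing factor must have dimensions [L] / [L T^-1] = [T], i.e. time (t).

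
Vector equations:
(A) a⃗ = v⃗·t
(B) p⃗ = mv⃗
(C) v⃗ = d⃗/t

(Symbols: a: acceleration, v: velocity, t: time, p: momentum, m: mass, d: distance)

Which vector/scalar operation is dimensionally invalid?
(A) a⃗ = v⃗·t

(A) a⃗ = v⃗·t: LHS [L T^-2], RHS [L] ✗ — acceleration is velocity per time; should be v⃗/t
(B) p⃗ = mv⃗: LHS [L M T^-1], RHS [L M T^-1] ✓ — mass (scalar) times velocity (vector)
(C) v⃗ = d⃗/t: LHS [L T^-1], RHS [L T^-1] ✓ — displacement (vector) divided by time (scalar)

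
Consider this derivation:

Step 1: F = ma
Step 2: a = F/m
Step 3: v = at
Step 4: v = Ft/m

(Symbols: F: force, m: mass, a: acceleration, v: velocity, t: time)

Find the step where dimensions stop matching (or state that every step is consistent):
No step introduces an error — all steps are dimensionally consistent.

Step 1: F = ma → LHS [L M T^-2], RHS [L M T^-2] ✓
Step 2: a = F/m → LHS [L T^-2], RHS [L T^-2] ✓
Step 3: v = at → LHS [L T^-1], RHS [L T^-1] ✓
Step 4: v = Ft/m → LHS [L T^-1], RHS [L T^-1] ✓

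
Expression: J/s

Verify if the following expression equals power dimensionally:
Yes

The expression J/s has dimensions [L^2 M T^-3], which is exactly power [L^2 M T^-3].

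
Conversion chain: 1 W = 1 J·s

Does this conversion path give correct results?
The chain is incorrect (it contains an error).

Incorrect: Watt is J/s, not J·s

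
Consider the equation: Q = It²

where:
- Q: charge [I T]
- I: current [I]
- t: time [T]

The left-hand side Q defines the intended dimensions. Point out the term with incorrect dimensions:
The right-hand side term It²

Q has dimensions [I T], but It² has dimensions [I T^2], so the term It² is dimensionally wrong for Q.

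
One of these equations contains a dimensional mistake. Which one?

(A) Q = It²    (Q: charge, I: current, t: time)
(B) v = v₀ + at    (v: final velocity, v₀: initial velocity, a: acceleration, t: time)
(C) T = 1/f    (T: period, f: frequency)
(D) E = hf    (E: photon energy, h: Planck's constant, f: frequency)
(A) Q = It²

The equation (A) Q = It² is dimensionally incorrect.

LHS (Q): [I T]
RHS (It²): [I T^2] ✗

The dimensions do not match. The other three equations balance.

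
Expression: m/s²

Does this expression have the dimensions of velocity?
No

The expression m/s² has dimensions [L T^-2], but velocity has dimensions [L T^-1].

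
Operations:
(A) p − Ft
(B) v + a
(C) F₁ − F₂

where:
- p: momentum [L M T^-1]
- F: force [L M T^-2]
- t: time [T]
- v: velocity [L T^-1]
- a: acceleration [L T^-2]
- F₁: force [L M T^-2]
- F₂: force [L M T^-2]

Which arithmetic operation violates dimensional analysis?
(B) v + a

(A) p − Ft: p [L M T^-1] and Ft [L M T^-1] — same dimensions ✓
(B) v + a: v [L T^-1] and a [L T^-2] — different dimensions cannot be added/subtracted ✗
(C) F₁ − F₂: F₁ [L M T^-2] and F₂ [L M T^-2] — same dimensions ✓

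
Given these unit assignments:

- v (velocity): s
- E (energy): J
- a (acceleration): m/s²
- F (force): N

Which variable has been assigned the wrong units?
v

The variable v (velocity) should have units m/s, not s.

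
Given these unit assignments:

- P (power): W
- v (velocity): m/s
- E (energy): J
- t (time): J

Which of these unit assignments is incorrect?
t

The variable t (time) should have units s, not J.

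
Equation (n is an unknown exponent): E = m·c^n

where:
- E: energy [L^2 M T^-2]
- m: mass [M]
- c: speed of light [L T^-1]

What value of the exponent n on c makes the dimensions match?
n = 2

E has dimensions [L^2 M T^-2]; c has dimensions [L T^-1].
The rest of the RHS has dimensions [M], so c^n must supply [L^2 T^-2].
With n = 2: m·c^2 has dimensions [L^2 M T^-2], matching the LHS ✓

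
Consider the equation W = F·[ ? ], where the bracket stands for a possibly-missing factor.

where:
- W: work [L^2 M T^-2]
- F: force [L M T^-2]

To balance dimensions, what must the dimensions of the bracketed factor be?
[L] — length (e.g. a distance d)

W has dimensions [L^2 M T^-2]; F has dimensions [L M T^-2].
The bracketed factor must supply [L^2 M T^-2] / [L M T^-2] = [L].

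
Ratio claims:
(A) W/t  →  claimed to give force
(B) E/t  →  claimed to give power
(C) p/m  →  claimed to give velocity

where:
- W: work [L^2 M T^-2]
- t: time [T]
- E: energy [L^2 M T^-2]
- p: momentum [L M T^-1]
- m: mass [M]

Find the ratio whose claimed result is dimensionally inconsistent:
(A) W/t does not give force

(A) W/t: [L^2 M T^-3] ≠ force [L M T^-2] ✗
(B) E/t: [L^2 M T^-3] = power [L^2 M T^-3] ✓
(C) p/m: [L T^-1] = velocity [L T^-1] ✓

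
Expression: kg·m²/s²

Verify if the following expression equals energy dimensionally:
Yes

The expression kg·m²/s² has dimensions [L^2 M T^-2], which is exactly energy [L^2 M T^-2].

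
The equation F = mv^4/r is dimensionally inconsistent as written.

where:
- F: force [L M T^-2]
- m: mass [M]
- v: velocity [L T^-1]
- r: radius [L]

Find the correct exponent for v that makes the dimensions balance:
The exponent of v should be 2: F = mv^2/r

The LHS F has dimensions [L M T^-2]; v has dimensions [L T^-1].
As written, the RHS mv^4/r (exponent 4 on v) has dimensions [L^3 M T^-4], which does not match.
With exponent 2, the RHS mv^2/r has dimensions [L M T^-2], matching the LHS.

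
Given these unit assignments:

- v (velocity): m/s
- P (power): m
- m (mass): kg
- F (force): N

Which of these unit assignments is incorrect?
P

The variable P (power) should have units W, not m.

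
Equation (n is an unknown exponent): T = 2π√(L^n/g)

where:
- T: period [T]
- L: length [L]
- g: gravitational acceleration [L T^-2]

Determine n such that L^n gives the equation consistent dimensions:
n = 1

T has dimensions [T]; L has dimensions [L].
With n = 1: 2π√(L^1/g) has dimensions [T], matching the LHS ✓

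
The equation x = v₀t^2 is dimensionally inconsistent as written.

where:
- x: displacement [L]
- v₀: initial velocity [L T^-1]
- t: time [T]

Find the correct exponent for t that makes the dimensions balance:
The exponent of t should be 1: x = v₀t

The LHS x has dimensions [L]; t has dimensions [T].
As written, the RHS v₀t^2 (exponent 2 on t) has dimensions [L T], which does not match.
With exponent 1, the RHS v₀t has dimensions [L], matching the LHS.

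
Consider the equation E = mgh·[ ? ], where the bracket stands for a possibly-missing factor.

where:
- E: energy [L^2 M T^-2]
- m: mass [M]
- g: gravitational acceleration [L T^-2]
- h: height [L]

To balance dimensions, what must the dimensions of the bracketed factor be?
Nothing is missing — the bracketed factor must be dimensionless.

E has dimensions [L^2 M T^-2] and mgh already has dimensions [L^2 M T^-2], so E = mgh is dimensionally complete.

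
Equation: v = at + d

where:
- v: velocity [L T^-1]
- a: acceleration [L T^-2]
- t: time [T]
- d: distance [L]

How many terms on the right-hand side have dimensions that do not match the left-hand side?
1

LHS v: [L T^-1]
- at: [L T^-1] ✓
- d: [L] ✗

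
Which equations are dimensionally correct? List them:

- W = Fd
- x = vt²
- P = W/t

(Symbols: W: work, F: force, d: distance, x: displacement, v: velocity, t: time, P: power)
Dimensionally correct: W = Fd, P = W/t
Dimensionally incorrect: x = vt²
Ordered (correct first, then incorrect): W = Fd, P = W/t, x = vt²

- W = Fd: LHS [L^2 M T^-2], RHS [L^2 M T^-2] → correct ✓
- x = vt²: LHS [L], RHS [L T] → incorrect ✗
- P = W/t: LHS [L^2 M T^-3], RHS [L^2 M T^-3] → correct ✓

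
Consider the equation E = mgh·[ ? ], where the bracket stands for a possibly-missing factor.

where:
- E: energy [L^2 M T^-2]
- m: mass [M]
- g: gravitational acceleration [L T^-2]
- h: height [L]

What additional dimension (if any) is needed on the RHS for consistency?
Nothing is missing — the bracketed factor must be dimensionless.

E has dimensions [L^2 M T^-2] and mgh already has dimensions [L^2 M T^-2], so E = mgh is dimensionally complete.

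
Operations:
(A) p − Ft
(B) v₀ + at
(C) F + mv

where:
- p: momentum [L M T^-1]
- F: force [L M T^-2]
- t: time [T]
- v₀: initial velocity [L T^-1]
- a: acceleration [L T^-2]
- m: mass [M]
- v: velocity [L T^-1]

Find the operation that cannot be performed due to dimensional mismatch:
(C) F + mv

(A) p − Ft: p [L M T^-1] and Ft [L M T^-1] — same dimensions ✓
(B) v₀ + at: v₀ [L T^-1] and at [L T^-1] — same dimensions ✓
(C) F + mv: F [L M T^-2] and mv [L M T^-1] — different dimensions cannot be added/subtracted ✗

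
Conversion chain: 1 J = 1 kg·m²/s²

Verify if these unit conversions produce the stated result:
The chain is correct (no errors).

Correct: Joule is defined as kg·m²/s²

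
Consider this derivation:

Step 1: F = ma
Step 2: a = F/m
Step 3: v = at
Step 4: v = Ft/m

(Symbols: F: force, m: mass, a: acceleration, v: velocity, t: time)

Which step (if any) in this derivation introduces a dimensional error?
No step introduces an error — all steps are dimensionally consistent.

Step 1: F = ma → LHS [L M T^-2], RHS [L M T^-2] ✓
Step 2: a = F/m → LHS [L T^-2], RHS [L T^-2] ✓
Step 3: v = at → LHS [L T^-1], RHS [L T^-1] ✓
Step 4: v = Ft/m → LHS [L T^-1], RHS [L T^-1] ✓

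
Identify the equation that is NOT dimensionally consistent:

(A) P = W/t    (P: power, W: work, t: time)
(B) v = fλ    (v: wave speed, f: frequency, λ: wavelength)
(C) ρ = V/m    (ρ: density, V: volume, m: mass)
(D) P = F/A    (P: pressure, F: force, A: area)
(C) ρ = V/m

The equation (C) ρ = V/m is dimensionally incorrect.

LHS (ρ): [L^-3 M]
RHS (V/m): [L^3 M^-1] ✗

The dimensions do not match. The other three equations balance.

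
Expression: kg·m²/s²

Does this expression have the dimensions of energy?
Yes

The expression kg·m²/s² has dimensions [L^2 M T^-2], which is exactly energy [L^2 M T^-2].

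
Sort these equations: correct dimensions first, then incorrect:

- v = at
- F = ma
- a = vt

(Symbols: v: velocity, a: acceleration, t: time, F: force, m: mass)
Dimensionally correct: v = at, F = ma
Dimensionally incorrect: a = vt
Ordered (correct first, then incorrect): v = at, F = ma, a = vt

- v = at: LHS [L T^-1], RHS [L T^-1] → correct ✓
- F = ma: LHS [L M T^-2], RHS [L M T^-2] → correct ✓
- a = vt: LHS [L T^-2], RHS [L] → incorrect ✗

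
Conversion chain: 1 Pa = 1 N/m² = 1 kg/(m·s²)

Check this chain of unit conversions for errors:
The chain is correct (no errors).

Correct: Pascal is Newton per square meter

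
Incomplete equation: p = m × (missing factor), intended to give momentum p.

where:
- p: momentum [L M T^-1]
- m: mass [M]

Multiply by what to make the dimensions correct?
v (velocity), dimensions [L T^-1]

p has dimensions [L M T^-1] and m has dimensions [M].
The missing factor must have dimensions [L M T^-1] / [M] = [L T^-1], i.e. velocity (v).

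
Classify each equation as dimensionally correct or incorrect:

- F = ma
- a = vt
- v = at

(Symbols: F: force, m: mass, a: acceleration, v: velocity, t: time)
Dimensionally correct: F = ma, v = at
Dimensionally incorrect: a = vt
Ordered (correct first, then incorrect): F = ma, v = at, a = vt

- F = ma: LHS [L M T^-2], RHS [L M T^-2] → correct ✓
- a = vt: LHS [L T^-2], RHS [L] → incorrect ✗
- v = at: LHS [L T^-1], RHS [L T^-1] → correct ✓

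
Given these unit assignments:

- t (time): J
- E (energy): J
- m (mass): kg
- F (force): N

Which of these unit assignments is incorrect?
t

The variable t (time) should have units s, not J.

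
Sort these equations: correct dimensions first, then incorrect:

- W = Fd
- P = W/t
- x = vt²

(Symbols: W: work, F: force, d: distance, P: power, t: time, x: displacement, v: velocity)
Dimensionally correct: W = Fd, P = W/t
Dimensionally incorrect: x = vt²
Ordered (correct first, then incorrect): W = Fd, P = W/t, x = vt²

- W = Fd: LHS [L^2 M T^-2], RHS [L^2 M T^-2] → correct ✓
- P = W/t: LHS [L^2 M T^-3], RHS [L^2 M T^-3] → correct ✓
- x = vt²: LHS [L], RHS [L T] → incorrect ✗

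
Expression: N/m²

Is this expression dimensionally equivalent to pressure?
Yes

The expression N/m² has dimensions [L^-1 M T^-2], which is exactly pressure [L^-1 M T^-2].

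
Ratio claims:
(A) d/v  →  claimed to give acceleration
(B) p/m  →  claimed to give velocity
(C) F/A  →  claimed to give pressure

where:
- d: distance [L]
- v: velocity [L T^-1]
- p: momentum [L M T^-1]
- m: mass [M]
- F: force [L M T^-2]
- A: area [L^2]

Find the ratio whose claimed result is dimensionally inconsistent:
(A) d/v does not give acceleration

(A) d/v: [T] ≠ acceleration [L T^-2] ✗
(B) p/m: [L T^-1] = velocity [L T^-1] ✓
(C) F/A: [L^-1 M T^-2] = pressure [L^-1 M T^-2] ✓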